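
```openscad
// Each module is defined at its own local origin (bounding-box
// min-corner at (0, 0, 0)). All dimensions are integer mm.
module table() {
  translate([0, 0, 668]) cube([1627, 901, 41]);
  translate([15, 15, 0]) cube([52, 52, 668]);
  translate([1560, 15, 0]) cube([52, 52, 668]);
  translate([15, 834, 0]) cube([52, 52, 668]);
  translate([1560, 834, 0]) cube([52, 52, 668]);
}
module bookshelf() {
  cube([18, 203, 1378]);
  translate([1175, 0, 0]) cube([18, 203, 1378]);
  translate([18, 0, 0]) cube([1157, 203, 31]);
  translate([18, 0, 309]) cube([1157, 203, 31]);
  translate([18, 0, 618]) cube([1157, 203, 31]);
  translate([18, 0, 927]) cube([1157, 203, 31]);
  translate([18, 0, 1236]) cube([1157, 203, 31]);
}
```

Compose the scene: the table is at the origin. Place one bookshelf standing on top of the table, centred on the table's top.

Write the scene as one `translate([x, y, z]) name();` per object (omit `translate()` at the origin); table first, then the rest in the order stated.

table();
translate([217, 349, 709]) bookshelf();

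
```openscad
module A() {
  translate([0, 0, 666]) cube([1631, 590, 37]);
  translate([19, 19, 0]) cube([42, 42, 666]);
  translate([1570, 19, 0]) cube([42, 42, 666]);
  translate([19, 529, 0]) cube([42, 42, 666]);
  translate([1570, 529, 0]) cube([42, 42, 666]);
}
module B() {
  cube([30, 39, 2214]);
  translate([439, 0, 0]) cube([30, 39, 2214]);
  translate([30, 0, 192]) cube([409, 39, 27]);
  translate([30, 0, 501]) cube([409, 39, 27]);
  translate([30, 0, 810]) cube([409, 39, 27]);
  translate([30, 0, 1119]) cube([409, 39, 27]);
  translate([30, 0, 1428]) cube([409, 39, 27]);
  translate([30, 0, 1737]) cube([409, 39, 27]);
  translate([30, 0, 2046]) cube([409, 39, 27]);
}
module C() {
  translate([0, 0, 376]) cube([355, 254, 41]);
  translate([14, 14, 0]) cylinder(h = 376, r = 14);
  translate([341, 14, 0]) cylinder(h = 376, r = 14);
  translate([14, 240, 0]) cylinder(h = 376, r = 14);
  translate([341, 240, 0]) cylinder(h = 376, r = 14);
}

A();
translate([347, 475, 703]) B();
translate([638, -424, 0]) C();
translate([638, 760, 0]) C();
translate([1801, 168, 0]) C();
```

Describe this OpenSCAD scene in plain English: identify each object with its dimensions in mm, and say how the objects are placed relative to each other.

A is a rectangular dining table. The top is 1631×590×37 mm with its upper surface at z = 703 mm. It stands on four 42×42 mm square legs, each inset 19 mm from the nearest pair of top edges, running from the floor to the underside of the top.

B is a wooden ladder with two side rails of 30×39 mm section and 2214 mm height, set 469 mm apart overall. Between them run 7 rectangular rungs (39 mm deep, 27 mm thick), front faces flush with the rails' −y face. The bottom of the first rung is 192 mm above the floor and each subsequent rung is 309 mm higher than the one below.

C is a four-legged stool. The seat is a 355×254×41 mm slab whose top surface is at z = 417 mm; four round legs, each 28 mm in diameter, run from the floor (z = 0) to the underside of the seat, each leg's axis is inset half a diameter from the nearest pair of seat edges (so the leg's bounding box is flush with the corner).

The ladder is on top of the table. Three stools sit around the table at the −y, +y, +x sides.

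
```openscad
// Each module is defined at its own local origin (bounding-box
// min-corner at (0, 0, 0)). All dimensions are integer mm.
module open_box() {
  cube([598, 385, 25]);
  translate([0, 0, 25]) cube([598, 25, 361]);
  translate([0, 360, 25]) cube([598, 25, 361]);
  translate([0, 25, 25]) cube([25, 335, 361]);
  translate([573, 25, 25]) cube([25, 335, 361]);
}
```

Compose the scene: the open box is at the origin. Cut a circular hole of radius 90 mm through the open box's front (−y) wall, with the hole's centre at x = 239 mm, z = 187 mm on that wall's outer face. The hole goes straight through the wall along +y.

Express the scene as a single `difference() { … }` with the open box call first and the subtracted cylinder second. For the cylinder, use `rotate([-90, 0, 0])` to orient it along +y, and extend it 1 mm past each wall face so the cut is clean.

difference() {
  open_box();
  translate([239, -1, 187]) rotate([-90, 0, 0]) cylinder(h = 27, r = 90);
}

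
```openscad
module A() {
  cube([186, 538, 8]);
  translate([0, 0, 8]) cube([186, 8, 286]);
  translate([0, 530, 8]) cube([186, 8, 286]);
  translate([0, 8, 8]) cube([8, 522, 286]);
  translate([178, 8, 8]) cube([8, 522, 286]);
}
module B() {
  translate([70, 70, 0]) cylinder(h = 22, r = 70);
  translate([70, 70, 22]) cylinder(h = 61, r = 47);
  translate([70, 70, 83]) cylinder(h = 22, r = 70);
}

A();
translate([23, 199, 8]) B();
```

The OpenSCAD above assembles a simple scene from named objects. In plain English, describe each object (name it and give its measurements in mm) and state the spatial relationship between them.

A is an open-topped rectangular box: outside dimensions 186×538×294 mm, with a uniform wall and base thickness of 8 mm. The base is a full 186×538 slab on the floor; four walls sit on top of the base. The front and back walls (the −y and +y sides) span the full width; the two side walls fit between them.

B is a spool: two coaxial disc flanges of radius 70 mm and thickness 22 mm, joined by a core cylinder of radius 47 mm and height 61 mm. The lower flange rests on z = 0 and the three cylinders share a vertical axis.

The spool sits inside the open box, centred.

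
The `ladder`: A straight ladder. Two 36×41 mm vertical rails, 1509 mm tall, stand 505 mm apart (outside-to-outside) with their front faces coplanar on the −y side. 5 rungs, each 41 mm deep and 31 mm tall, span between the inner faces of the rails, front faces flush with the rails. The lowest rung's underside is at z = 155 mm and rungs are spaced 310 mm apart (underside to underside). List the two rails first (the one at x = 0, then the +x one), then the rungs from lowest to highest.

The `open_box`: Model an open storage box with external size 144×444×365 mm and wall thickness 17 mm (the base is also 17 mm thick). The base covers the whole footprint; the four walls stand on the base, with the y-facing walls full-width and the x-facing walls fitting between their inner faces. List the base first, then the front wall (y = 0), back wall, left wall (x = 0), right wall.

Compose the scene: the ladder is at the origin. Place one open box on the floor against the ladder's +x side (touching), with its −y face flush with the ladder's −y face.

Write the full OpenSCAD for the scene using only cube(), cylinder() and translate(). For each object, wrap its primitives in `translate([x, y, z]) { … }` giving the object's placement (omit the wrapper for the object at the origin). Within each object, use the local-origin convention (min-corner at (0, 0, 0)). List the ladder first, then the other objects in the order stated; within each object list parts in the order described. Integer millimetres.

cube([36, 41, 1509]);
translate([469, 0, 0]) cube([36, 41, 1509]);
translate([36, 0, 155]) cube([433, 41, 31]);
translate([36, 0, 465]) cube([433, 41, 31]);
translate([36, 0, 775]) cube([433, 41, 31]);
translate([36, 0, 1085]) cube([433, 41, 31]);
translate([36, 0, 1395]) cube([433, 41, 31]);
translate([505, 0, 0]) {
  cube([144, 444, 17]);
  translate([0, 0, 17]) cube([144, 17, 348]);
  translate([0, 427, 17]) cube([144, 17, 348]);
  translate([0, 17, 17]) cube([17, 410, 348]);
  translate([127, 17, 17]) cube([17, 410, 348]);
}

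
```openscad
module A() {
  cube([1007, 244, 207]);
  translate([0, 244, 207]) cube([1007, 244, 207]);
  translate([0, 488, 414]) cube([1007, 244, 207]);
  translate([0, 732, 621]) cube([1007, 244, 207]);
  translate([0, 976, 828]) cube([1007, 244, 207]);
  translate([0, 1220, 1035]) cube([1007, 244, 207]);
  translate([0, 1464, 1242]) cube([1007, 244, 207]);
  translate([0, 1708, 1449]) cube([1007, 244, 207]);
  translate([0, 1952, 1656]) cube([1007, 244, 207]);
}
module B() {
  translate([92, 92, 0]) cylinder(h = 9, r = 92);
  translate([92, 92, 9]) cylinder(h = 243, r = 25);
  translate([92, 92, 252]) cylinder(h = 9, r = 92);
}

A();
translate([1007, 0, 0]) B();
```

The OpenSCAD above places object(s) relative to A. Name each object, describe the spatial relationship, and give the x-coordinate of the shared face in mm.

The staircase's +x face and the spool's −x face are both at x = 1007 mm.

A is a staircase. B is a spool. The spool is against the staircase's +x side, with their −y faces flush. The x-coordinate of the shared face is 1007 mm.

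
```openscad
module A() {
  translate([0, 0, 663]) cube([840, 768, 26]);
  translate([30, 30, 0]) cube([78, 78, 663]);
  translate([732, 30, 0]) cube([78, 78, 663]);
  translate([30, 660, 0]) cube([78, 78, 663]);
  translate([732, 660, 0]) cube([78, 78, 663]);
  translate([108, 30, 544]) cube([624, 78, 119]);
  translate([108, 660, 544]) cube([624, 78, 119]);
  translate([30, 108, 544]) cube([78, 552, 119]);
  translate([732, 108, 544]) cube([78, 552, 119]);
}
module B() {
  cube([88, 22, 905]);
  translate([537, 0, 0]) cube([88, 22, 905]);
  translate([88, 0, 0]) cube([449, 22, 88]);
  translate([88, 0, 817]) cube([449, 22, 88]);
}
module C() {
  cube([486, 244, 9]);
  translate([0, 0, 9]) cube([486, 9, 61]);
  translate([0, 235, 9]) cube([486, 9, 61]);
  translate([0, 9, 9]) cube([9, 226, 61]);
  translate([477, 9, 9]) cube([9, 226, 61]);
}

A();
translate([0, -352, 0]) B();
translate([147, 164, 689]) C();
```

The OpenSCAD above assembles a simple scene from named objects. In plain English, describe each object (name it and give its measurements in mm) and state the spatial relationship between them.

A is a table: top 840 mm (x) × 768 mm (y), 26 mm thick, upper face at z = 689 mm, on four 78×78 mm square legs, each inset 30 mm from the nearest pair of top edges, running from z = 0 to the bottom of the top. Four apron rails, 78 mm thick and 119 mm tall, run between adjacent legs with their top edges flush with the underside of the top and their outer faces flush with the legs' outer faces.

B is a picture frame with a 449×729 mm rectangular opening (x by z) and a uniform 88 mm border on every side. Frame depth is 22 mm along y. It is built from two vertical stiles running the full outside height and two horizontal rails spanning the gap between the stiles.

C is an open storage box with external size 486×244×70 mm and wall thickness 9 mm (the base is also 9 mm thick). The base covers the whole footprint; the four walls stand on the base, with the y-facing walls full-width and the x-facing walls fitting between their inner faces.

The picture frame is on the floor beside the table on its −y side. The open box is on top of the table.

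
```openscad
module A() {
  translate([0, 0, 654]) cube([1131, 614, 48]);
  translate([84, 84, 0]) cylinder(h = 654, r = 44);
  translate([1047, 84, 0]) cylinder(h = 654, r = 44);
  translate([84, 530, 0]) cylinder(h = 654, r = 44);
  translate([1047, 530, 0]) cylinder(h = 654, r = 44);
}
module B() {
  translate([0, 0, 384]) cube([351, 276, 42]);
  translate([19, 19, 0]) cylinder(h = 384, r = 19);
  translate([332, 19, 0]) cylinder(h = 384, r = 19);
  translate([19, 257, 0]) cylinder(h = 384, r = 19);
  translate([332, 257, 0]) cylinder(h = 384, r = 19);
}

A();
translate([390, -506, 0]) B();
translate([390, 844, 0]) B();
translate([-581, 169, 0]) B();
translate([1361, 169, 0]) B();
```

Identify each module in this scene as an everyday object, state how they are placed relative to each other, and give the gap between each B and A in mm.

Each stool's nearest face is 230 mm from the table's bounding box.

A is a table. B is a stool. Four stools sit around the table at the −y, +y, −x, +x sides. The gap between each stool and the table is 230 mm.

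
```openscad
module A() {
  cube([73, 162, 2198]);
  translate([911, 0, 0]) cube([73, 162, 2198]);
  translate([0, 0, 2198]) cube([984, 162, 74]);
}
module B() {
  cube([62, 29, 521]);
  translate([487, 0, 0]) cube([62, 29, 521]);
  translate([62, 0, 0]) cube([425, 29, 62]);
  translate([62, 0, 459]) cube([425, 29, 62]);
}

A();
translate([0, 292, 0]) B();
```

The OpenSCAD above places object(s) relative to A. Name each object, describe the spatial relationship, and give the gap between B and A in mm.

A is a door frame. B is a picture frame. The picture frame is on the floor beside the door frame on its +y side. The gap between the picture frame and the door frame is 130 mm.

The picture frame's nearest face is 130 mm from the door frame's +y face.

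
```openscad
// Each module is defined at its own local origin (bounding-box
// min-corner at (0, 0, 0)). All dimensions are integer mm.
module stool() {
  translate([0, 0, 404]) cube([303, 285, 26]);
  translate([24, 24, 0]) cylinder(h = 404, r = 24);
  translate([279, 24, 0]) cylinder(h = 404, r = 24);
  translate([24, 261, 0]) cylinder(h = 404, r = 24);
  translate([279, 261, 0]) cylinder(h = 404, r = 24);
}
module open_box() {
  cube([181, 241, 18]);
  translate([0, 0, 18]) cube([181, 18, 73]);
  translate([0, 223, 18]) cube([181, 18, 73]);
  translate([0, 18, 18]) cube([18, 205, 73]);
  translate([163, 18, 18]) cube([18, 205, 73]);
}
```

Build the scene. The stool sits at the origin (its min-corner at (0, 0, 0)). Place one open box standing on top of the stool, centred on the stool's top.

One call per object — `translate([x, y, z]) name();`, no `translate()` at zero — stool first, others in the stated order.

stool();
translate([61, 22, 430]) open_box();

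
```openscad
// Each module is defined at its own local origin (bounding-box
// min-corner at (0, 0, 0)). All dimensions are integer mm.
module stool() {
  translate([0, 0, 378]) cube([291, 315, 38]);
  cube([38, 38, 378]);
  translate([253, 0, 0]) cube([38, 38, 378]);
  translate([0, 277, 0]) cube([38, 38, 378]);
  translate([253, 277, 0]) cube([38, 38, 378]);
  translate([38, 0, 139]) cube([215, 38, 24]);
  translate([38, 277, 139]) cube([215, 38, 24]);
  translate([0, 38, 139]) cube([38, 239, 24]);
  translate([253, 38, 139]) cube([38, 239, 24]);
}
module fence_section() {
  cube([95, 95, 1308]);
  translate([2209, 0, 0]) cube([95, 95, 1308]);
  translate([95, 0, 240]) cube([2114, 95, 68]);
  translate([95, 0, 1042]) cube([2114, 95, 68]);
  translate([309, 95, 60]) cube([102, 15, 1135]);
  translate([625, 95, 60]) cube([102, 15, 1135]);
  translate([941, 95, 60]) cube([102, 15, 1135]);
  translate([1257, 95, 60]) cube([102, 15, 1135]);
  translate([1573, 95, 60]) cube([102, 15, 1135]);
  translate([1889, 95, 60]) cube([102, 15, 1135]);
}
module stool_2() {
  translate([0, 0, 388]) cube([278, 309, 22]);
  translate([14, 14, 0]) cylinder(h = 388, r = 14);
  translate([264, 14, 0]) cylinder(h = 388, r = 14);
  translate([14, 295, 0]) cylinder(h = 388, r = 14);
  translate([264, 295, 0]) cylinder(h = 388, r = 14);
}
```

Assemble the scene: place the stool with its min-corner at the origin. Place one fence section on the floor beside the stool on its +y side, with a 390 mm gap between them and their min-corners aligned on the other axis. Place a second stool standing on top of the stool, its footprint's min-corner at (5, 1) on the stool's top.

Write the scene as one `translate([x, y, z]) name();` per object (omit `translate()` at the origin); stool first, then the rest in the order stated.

stool();
translate([0, 705, 0]) fence_section();
translate([5, 1, 416]) stool_2();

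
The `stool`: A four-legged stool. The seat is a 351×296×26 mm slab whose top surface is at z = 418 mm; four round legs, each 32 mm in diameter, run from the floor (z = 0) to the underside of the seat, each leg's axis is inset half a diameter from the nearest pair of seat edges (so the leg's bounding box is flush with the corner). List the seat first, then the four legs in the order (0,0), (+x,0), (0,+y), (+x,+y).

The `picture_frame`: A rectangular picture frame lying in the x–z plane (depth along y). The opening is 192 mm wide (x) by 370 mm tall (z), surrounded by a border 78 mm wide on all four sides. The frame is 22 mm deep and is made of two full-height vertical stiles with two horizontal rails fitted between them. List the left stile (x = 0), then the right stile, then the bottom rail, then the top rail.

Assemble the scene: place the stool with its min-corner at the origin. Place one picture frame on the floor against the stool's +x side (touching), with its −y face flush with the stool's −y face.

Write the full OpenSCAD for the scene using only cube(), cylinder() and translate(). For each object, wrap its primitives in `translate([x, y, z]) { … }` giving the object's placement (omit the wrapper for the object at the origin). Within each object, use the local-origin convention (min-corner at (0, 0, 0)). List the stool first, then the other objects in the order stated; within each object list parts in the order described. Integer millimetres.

translate([0, 0, 392]) cube([351, 296, 26]);
translate([16, 16, 0]) cylinder(h = 392, r = 16);
translate([335, 16, 0]) cylinder(h = 392, r = 16);
translate([16, 280, 0]) cylinder(h = 392, r = 16);
translate([335, 280, 0]) cylinder(h = 392, r = 16);
translate([351, 0, 0]) {
  cube([78, 22, 526]);
  translate([270, 0, 0]) cube([78, 22, 526]);
  translate([78, 0, 0]) cube([192, 22, 78]);
  translate([78, 0, 448]) cube([192, 22, 78]);
}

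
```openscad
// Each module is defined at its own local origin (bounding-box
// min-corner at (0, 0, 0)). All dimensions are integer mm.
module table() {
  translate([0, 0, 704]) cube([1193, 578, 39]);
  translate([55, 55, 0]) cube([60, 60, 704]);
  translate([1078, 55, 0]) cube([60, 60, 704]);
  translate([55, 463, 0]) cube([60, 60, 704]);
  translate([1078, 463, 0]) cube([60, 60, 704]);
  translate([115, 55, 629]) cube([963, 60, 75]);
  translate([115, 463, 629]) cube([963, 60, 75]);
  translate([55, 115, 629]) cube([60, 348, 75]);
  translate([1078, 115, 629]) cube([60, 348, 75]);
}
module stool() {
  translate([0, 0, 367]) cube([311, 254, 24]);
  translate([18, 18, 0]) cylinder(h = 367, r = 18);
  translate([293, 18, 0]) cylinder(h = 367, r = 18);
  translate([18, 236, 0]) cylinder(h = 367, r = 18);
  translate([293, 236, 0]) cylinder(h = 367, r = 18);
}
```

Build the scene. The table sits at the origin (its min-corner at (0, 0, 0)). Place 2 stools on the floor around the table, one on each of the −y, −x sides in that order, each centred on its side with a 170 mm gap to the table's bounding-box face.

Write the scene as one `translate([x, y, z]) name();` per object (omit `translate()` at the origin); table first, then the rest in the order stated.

table();
translate([441, -424, 0]) stool();
translate([-481, 162, 0]) stool();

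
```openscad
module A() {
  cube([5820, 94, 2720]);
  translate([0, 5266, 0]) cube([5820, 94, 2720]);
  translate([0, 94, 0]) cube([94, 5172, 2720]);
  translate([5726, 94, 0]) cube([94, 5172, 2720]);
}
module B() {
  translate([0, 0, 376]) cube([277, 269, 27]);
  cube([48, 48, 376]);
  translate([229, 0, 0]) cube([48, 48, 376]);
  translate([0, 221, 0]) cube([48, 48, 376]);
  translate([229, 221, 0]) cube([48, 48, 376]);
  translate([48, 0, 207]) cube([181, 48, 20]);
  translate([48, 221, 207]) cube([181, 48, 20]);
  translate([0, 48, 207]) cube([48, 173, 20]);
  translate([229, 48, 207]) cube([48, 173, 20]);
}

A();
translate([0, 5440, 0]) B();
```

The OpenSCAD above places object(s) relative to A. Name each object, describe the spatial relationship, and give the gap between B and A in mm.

A is a house frame. B is a stool. The stool is on the floor beside the house frame on its +y side. The gap between the stool and the house frame is 80 mm.

The stool's nearest face is 80 mm from the house frame's +y face.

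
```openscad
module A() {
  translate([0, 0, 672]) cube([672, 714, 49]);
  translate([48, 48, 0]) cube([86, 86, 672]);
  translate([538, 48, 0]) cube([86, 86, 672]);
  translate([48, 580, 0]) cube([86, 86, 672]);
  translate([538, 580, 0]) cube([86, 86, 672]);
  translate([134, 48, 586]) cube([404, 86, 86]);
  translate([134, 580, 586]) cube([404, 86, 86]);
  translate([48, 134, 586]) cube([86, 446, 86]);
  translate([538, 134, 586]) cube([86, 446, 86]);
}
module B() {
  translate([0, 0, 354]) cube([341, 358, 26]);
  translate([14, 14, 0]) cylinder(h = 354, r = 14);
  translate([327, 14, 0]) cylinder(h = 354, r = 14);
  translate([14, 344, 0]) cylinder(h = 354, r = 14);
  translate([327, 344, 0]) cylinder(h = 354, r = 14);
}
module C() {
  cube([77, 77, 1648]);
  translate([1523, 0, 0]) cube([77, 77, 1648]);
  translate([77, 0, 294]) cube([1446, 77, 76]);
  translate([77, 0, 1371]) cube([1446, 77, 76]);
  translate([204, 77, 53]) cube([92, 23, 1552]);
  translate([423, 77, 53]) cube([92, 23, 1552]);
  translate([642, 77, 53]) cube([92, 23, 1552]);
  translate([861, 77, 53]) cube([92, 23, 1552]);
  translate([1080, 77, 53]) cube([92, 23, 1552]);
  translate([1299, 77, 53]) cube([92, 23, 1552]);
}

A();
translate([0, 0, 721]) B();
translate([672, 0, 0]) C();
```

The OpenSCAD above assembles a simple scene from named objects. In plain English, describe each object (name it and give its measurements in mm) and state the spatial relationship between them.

A is a table with a 672×714 mm rectangular top, 49 mm thick, top surface at z = 721 mm, supported by four 86×86 mm square legs, each inset 48 mm from the nearest pair of top edges, running from the floor. Four apron rails, 86 mm thick and 86 mm tall, run between adjacent legs with their top edges flush with the underside of the top and their outer faces flush with the legs' outer faces.

B is a four-legged stool. The seat is a 341×358×26 mm slab whose top surface is at z = 380 mm; four round legs, each 28 mm in diameter, run from the floor (z = 0) to the underside of the seat, each leg's axis is inset half a diameter from the nearest pair of seat edges (so the leg's bounding box is flush with the corner).

C is a fence section. Two 77×77 mm posts, 1648 mm tall, stand on the floor with a clear span of 1446 mm between their inner faces. Two horizontal rails of 77×76 mm section span the gap between the posts with their undersides at z = 294 mm and z = 1371 mm, flush with the posts' −y face. 6 pickets, each 92 mm wide, 23 mm thick and 1552 mm tall, are fixed to the +y face of the rails with their bottoms at z = 53 mm, evenly spaced across the span with equal gaps (rounded down to the nearest mm) at the −x end and between each pair — any rounding remainder accumulates at the +x end.

The stool is on top of the table. The fence section is against the table's +x side, with their −y faces flush.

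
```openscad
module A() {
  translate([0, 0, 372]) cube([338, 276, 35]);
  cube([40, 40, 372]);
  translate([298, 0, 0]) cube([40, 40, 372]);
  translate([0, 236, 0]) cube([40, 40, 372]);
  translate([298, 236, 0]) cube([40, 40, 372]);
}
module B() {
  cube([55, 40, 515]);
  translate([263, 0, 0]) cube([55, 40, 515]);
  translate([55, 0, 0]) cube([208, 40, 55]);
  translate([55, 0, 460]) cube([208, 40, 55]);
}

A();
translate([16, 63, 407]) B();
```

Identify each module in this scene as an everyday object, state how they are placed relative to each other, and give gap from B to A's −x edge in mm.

A is a stool. B is a picture frame. The picture frame is on top of the stool. The gap from the picture frame to the stool's −x edge is 16 mm.

The picture frame's min-x is at 16; the stool's min-x is 0; gap = 16 mm.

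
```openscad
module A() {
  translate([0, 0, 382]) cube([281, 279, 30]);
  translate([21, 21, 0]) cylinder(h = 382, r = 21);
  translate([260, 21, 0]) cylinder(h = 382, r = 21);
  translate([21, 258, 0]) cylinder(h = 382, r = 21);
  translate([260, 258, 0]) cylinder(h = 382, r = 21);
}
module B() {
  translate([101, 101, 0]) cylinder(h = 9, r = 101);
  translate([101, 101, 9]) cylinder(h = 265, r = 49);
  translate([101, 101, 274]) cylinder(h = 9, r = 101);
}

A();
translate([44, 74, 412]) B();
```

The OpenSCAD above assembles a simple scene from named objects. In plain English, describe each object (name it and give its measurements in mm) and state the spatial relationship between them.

A is a simple wooden stool: a rectangular seat 281 mm (x) by 279 mm (y), 30 mm thick, top face at z = 412 mm, on four round legs, each 42 mm in diameter. The legs rest on z = 0, each leg's axis is inset half a diameter from the nearest pair of seat edges (so the leg's bounding box is flush with the corner).

B is a spool: two coaxial disc flanges of radius 101 mm and thickness 9 mm, joined by a core cylinder of radius 49 mm and height 265 mm. The lower flange rests on z = 0 and the three cylinders share a vertical axis.

The spool is on top of the stool.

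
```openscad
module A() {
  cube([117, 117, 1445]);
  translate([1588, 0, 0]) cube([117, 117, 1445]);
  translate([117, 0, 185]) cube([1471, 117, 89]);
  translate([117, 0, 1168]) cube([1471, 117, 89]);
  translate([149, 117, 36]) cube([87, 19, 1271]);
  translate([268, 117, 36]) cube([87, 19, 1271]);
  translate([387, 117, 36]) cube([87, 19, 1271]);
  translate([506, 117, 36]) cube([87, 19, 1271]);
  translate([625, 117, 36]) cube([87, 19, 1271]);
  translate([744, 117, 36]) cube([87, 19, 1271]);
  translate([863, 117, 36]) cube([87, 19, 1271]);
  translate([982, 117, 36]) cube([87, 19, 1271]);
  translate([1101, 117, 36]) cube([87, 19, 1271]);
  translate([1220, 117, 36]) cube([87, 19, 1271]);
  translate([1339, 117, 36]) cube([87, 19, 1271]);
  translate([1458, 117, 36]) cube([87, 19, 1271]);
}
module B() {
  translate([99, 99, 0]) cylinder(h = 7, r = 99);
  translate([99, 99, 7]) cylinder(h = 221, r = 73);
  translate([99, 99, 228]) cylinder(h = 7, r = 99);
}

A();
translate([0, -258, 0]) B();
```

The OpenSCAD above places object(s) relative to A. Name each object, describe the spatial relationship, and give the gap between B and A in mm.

The spool's nearest face is 60 mm from the fence section's −y face.

A is a fence section. B is a spool. The spool is on the floor beside the fence section on its −y side. The gap between the spool and the fence section is 60 mm.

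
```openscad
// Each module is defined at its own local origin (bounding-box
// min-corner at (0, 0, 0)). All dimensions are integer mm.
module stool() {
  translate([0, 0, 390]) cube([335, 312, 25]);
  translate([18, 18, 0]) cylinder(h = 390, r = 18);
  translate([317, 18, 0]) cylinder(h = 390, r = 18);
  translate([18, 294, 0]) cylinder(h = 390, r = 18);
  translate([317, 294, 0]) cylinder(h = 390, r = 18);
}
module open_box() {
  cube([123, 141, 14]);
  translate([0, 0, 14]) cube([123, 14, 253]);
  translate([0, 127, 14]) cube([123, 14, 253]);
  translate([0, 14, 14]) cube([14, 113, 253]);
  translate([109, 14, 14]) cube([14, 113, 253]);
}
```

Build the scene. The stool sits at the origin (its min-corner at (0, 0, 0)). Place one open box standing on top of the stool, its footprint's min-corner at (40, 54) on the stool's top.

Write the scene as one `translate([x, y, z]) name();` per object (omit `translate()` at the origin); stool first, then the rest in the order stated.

stool();
translate([40, 54, 415]) open_box();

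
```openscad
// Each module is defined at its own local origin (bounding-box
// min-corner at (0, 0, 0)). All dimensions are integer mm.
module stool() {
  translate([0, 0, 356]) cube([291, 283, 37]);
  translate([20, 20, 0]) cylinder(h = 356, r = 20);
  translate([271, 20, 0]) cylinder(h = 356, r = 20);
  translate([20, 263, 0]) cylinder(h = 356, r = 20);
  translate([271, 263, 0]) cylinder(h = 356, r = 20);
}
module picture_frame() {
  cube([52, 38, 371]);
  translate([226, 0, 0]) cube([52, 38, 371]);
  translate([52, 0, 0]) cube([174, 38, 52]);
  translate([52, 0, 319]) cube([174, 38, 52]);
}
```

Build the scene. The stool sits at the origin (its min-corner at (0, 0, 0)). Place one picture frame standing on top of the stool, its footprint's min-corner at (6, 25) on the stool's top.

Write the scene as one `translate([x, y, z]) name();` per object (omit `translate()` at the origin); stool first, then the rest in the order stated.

stool();
translate([6, 25, 393]) picture_frame();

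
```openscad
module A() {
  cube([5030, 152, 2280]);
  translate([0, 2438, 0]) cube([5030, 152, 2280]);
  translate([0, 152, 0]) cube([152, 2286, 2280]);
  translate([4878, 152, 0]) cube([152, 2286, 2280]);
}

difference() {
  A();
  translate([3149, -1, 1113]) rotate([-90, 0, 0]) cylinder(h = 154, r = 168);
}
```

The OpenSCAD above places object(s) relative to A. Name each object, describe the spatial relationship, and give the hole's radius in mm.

A is a house frame. The house frame has a circular hole through its front wall. The hole's radius is 168 mm.

The subtracted cylinder has r = 168 mm.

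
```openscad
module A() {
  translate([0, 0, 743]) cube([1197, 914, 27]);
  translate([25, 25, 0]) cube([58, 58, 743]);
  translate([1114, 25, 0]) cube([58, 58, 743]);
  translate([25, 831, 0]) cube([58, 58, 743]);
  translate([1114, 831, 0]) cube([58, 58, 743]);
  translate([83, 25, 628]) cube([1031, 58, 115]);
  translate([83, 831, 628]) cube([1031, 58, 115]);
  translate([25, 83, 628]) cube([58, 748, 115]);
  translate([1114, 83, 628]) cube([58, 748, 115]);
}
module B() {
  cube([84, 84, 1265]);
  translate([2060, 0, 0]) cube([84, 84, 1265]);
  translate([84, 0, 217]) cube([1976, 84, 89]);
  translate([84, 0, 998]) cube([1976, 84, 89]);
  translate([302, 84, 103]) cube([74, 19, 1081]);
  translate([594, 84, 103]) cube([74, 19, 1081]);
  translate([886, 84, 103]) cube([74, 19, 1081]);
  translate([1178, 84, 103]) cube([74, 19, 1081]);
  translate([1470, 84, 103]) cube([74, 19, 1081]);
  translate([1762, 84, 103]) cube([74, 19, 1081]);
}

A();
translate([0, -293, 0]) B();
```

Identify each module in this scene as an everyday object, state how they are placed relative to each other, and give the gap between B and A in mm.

A is a table. B is a fence section. The fence section is on the floor beside the table on its −y side. The gap between the fence section and the table is 190 mm.

The fence section's nearest face is 190 mm from the table's −y face.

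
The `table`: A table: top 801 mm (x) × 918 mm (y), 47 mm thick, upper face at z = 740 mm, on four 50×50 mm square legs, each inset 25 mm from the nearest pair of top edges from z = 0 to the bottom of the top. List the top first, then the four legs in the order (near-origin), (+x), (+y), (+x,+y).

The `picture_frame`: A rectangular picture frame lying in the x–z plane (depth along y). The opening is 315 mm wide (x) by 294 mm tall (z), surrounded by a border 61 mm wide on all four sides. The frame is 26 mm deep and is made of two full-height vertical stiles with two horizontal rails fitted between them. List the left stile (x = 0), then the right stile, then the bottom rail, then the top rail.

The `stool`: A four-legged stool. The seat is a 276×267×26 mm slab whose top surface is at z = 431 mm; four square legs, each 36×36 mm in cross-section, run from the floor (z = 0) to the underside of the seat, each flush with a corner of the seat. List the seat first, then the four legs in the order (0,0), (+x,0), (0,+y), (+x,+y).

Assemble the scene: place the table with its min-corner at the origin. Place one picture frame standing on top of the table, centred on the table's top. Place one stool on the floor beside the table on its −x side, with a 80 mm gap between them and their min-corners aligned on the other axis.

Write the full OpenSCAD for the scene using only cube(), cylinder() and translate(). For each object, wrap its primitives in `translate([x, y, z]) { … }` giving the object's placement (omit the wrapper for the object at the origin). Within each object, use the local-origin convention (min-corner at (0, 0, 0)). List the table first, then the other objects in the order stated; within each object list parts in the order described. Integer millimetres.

translate([0, 0, 693]) cube([801, 918, 47]);
translate([25, 25, 0]) cube([50, 50, 693]);
translate([726, 25, 0]) cube([50, 50, 693]);
translate([25, 843, 0]) cube([50, 50, 693]);
translate([726, 843, 0]) cube([50, 50, 693]);
translate([182, 446, 740]) {
  cube([61, 26, 416]);
  translate([376, 0, 0]) cube([61, 26, 416]);
  translate([61, 0, 0]) cube([315, 26, 61]);
  translate([61, 0, 355]) cube([315, 26, 61]);
}
translate([-356, 0, 0]) {
  translate([0, 0, 405]) cube([276, 267, 26]);
  cube([36, 36, 405]);
  translate([240, 0, 0]) cube([36, 36, 405]);
  translate([0, 231, 0]) cube([36, 36, 405]);
  translate([240, 231, 0]) cube([36, 36, 405]);
}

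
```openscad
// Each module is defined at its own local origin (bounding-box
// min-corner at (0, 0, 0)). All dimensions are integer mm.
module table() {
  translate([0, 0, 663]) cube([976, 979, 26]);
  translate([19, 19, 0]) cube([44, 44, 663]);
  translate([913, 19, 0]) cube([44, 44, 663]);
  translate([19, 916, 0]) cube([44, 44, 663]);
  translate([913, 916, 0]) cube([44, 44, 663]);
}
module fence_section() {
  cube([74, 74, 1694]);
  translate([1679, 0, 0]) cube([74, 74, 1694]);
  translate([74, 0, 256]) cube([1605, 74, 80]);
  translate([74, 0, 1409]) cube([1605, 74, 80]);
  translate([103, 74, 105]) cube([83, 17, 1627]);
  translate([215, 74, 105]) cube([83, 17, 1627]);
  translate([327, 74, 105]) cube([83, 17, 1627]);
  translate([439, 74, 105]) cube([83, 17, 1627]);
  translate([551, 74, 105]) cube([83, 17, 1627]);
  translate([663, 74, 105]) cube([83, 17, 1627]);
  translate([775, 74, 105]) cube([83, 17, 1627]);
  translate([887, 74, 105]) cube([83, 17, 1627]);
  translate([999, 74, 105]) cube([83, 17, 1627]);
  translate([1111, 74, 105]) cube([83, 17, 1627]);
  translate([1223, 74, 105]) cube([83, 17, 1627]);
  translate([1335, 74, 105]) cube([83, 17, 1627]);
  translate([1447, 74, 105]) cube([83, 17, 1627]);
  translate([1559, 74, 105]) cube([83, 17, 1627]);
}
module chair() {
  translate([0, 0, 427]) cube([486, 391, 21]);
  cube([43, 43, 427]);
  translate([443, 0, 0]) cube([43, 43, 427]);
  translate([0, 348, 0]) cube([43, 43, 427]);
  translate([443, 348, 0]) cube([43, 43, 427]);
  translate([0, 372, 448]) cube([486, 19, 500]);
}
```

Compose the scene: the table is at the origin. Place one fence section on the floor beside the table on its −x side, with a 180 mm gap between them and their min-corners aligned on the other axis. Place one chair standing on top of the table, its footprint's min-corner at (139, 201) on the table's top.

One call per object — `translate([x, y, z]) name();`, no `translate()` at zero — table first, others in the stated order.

table();
translate([-1933, 0, 0]) fence_section();
translate([139, 201, 689]) chair();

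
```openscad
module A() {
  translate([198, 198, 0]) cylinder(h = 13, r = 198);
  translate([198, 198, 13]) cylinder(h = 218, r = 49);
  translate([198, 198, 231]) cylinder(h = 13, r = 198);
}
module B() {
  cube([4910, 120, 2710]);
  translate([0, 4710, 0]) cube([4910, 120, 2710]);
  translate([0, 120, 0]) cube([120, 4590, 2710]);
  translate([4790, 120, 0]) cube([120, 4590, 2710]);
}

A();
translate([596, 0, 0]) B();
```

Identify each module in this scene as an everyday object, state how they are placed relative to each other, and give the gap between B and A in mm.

The house frame's nearest face is 200 mm from the spool's +x face.

A is a spool. B is a house frame. The house frame is on the floor beside the spool on its +x side. The gap between the house frame and the spool is 200 mm.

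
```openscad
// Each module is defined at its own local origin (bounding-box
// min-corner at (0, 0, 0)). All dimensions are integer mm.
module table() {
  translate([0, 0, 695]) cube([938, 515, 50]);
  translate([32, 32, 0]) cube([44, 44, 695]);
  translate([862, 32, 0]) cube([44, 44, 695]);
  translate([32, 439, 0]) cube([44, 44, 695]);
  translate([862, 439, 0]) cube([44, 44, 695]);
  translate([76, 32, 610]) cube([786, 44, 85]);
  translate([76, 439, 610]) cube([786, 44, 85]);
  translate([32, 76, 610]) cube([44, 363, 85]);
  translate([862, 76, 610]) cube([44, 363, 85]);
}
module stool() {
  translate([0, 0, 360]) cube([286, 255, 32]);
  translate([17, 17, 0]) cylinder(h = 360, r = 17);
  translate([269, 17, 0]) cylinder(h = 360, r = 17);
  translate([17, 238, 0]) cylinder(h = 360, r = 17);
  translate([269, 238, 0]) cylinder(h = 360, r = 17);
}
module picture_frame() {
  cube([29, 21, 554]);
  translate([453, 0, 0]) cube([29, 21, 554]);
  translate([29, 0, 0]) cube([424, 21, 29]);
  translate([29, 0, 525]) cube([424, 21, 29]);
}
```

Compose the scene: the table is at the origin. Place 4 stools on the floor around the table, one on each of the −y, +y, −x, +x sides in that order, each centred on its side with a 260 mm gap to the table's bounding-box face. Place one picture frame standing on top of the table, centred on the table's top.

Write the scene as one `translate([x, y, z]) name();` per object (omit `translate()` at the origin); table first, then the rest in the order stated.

table();
translate([326, -515, 0]) stool();
translate([326, 775, 0]) stool();
translate([-546, 130, 0]) stool();
translate([1198, 130, 0]) stool();
translate([228, 247, 745]) picture_frame();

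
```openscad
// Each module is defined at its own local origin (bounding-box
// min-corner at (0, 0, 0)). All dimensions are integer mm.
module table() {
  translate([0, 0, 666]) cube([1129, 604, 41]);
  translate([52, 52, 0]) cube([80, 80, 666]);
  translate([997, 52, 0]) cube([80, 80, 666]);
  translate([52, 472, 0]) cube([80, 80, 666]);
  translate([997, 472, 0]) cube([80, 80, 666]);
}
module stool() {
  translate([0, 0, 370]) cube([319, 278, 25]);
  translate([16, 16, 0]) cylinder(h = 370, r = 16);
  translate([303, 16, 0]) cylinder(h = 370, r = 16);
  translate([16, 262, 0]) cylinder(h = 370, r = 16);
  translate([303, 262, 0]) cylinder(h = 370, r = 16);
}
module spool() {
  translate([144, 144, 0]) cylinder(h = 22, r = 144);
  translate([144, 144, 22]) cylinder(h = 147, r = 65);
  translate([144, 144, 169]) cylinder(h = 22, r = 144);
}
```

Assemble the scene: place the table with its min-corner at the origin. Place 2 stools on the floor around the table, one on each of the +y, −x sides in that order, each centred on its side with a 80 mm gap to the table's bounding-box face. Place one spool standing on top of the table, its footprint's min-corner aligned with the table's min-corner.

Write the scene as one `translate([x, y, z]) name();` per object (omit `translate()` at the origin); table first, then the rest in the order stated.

table();
translate([405, 684, 0]) stool();
translate([-399, 163, 0]) stool();
translate([0, 0, 707]) spool();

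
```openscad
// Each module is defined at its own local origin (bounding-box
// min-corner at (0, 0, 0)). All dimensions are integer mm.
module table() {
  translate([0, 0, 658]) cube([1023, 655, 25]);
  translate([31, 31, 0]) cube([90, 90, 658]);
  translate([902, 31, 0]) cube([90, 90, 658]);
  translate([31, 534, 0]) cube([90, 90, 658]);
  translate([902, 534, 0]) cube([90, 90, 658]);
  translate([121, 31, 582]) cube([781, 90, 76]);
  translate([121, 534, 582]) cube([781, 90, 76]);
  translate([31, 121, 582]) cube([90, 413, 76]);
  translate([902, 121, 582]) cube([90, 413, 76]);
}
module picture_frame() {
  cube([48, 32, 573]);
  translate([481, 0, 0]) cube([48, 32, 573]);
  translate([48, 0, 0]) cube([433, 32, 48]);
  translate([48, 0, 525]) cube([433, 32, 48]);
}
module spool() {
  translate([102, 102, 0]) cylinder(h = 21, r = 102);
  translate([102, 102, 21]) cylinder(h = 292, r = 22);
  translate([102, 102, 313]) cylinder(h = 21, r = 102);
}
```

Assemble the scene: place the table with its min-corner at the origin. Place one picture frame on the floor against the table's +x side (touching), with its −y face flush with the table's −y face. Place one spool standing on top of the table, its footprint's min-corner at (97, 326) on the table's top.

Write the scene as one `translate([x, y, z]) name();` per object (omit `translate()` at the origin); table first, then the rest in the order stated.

table();
translate([1023, 0, 0]) picture_frame();
translate([97, 326, 683]) spool();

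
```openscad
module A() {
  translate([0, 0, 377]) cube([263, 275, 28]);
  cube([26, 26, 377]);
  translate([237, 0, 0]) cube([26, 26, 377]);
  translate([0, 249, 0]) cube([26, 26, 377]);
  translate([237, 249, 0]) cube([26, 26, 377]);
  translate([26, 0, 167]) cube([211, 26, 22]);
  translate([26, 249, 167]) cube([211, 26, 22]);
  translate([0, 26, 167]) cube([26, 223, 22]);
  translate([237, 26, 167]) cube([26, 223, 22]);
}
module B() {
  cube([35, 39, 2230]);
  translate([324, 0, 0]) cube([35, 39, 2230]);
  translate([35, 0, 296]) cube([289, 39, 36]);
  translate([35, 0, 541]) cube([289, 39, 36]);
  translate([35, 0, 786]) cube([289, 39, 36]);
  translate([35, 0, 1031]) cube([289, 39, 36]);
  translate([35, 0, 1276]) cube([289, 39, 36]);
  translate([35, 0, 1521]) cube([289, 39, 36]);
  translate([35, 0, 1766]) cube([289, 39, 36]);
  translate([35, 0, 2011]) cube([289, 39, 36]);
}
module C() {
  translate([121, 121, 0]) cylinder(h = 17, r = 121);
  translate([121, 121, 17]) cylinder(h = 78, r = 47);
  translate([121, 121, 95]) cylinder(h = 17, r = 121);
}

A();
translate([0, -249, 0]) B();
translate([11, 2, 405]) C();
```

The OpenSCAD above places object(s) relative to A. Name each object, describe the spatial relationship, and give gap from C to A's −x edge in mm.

A is a stool. B is a ladder. C is a spool. The ladder is on the floor beside the stool on its −y side. The spool is on top of the stool. The gap from the spool to the stool's −x edge is 11 mm.

The spool's min-x is at 11; the stool's min-x is 0; gap = 11 mm.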